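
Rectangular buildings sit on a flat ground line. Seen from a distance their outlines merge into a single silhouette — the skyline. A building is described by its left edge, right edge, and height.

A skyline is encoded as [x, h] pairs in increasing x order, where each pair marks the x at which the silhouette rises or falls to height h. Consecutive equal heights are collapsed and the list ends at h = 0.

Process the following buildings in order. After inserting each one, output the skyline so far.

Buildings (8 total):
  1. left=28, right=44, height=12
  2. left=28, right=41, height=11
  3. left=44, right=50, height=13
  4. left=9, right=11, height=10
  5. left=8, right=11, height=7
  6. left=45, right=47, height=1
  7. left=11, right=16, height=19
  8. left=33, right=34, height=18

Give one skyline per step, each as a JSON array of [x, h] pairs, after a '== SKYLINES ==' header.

== SKYLINES ==
[[28,12],[44,0]]
[[28,12],[44,0]]
[[28,12],[44,13],[50,0]]
[[9,10],[11,0],[28,12],[44,13],[50,0]]
[[8,7],[9,10],[11,0],[28,12],[44,13],[50,0]]
[[8,7],[9,10],[11,0],[28,12],[44,13],[50,0]]
[[8,7],[9,10],[11,19],[16,0],[28,12],[44,13],[50,0]]
[[8,7],[9,10],[11,19],[16,0],[28,12],[33,18],[34,12],[44,13],[50,0]]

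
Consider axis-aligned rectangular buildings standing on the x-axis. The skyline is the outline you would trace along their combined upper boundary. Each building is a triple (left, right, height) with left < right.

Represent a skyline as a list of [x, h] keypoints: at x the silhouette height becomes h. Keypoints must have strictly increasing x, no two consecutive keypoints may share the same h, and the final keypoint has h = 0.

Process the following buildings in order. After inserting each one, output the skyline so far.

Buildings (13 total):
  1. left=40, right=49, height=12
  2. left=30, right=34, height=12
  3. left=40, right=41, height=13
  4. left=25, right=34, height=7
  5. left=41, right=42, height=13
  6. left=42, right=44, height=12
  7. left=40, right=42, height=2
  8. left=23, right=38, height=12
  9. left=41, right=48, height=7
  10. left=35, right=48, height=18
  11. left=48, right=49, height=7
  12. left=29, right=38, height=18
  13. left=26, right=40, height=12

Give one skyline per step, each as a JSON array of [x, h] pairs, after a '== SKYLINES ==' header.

== SKYLINES ==
[[40,12],[49,0]]
[[30,12],[34,0],[40,12],[49,0]]
[[30,12],[34,0],[40,13],[41,12],[49,0]]
[[25,7],[30,12],[34,0],[40,13],[41,12],[49,0]]
[[25,7],[30,12],[34,0],[40,13],[42,12],[49,0]]
[[25,7],[30,12],[34,0],[40,13],[42,12],[49,0]]
[[25,7],[30,12],[34,0],[40,13],[42,12],[49,0]]
[[23,12],[38,0],[40,13],[42,12],[49,0]]
[[23,12],[38,0],[40,13],[42,12],[49,0]]
[[23,12],[35,18],[48,12],[49,0]]
[[23,12],[35,18],[48,12],[49,0]]
[[23,12],[29,18],[48,12],[49,0]]
[[23,12],[29,18],[48,12],[49,0]]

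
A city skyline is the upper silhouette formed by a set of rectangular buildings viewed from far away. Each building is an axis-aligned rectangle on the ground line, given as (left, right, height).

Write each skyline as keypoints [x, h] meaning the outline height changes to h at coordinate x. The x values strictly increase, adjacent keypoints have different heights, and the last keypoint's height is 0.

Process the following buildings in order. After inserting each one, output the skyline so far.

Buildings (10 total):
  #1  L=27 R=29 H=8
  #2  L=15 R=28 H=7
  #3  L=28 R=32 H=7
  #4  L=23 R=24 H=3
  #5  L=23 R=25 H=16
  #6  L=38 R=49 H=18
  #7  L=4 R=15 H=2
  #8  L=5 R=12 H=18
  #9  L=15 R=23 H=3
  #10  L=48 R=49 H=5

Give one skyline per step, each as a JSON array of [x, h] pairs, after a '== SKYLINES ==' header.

== SKYLINES ==
[[27,8],[29,0]]
[[15,7],[27,8],[29,0]]
[[15,7],[27,8],[29,7],[32,0]]
[[15,7],[27,8],[29,7],[32,0]]
[[15,7],[23,16],[25,7],[27,8],[29,7],[32,0]]
[[15,7],[23,16],[25,7],[27,8],[29,7],[32,0],[38,18],[49,0]]
[[4,2],[15,7],[23,16],[25,7],[27,8],[29,7],[32,0],[38,18],[49,0]]
[[4,2],[5,18],[12,2],[15,7],[23,16],[25,7],[27,8],[29,7],[32,0],[38,18],[49,0]]
[[4,2],[5,18],[12,2],[15,7],[23,16],[25,7],[27,8],[29,7],[32,0],[38,18],[49,0]]
[[4,2],[5,18],[12,2],[15,7],[23,16],[25,7],[27,8],[29,7],[32,0],[38,18],[49,0]]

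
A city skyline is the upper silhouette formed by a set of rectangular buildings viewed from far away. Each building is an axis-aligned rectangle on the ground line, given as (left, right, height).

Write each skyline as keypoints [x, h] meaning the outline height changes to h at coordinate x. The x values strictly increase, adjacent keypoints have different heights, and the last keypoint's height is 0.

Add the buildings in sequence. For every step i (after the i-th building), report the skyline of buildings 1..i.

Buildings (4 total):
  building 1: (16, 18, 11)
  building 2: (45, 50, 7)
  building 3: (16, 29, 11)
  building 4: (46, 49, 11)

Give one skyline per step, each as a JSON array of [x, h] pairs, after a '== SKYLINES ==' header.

== SKYLINES ==
[[16,11],[18,0]]
[[16,11],[18,0],[45,7],[50,0]]
[[16,11],[29,0],[45,7],[50,0]]
[[16,11],[29,0],[45,7],[46,11],[49,7],[50,0]]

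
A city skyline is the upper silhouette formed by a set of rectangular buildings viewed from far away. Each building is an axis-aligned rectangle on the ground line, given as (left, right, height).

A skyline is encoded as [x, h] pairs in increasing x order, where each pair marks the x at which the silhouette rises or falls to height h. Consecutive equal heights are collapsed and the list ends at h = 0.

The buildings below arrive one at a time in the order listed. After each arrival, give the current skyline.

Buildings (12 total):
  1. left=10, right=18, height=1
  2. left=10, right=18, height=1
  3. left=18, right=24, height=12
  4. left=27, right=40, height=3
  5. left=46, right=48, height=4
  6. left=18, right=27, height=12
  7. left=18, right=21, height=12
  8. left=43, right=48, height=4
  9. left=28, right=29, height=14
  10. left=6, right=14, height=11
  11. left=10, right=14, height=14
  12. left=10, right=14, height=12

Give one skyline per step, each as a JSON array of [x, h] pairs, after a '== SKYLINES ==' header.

== SKYLINES ==
[[10,1],[18,0]]
[[10,1],[18,0]]
[[10,1],[18,12],[24,0]]
[[10,1],[18,12],[24,0],[27,3],[40,0]]
[[10,1],[18,12],[24,0],[27,3],[40,0],[46,4],[48,0]]
[[10,1],[18,12],[27,3],[40,0],[46,4],[48,0]]
[[10,1],[18,12],[27,3],[40,0],[46,4],[48,0]]
[[10,1],[18,12],[27,3],[40,0],[43,4],[48,0]]
[[10,1],[18,12],[27,3],[28,14],[29,3],[40,0],[43,4],[48,0]]
[[6,11],[14,1],[18,12],[27,3],[28,14],[29,3],[40,0],[43,4],[48,0]]
[[6,11],[10,14],[14,1],[18,12],[27,3],[28,14],[29,3],[40,0],[43,4],[48,0]]
[[6,11],[10,14],[14,1],[18,12],[27,3],[28,14],[29,3],[40,0],[43,4],[48,0]]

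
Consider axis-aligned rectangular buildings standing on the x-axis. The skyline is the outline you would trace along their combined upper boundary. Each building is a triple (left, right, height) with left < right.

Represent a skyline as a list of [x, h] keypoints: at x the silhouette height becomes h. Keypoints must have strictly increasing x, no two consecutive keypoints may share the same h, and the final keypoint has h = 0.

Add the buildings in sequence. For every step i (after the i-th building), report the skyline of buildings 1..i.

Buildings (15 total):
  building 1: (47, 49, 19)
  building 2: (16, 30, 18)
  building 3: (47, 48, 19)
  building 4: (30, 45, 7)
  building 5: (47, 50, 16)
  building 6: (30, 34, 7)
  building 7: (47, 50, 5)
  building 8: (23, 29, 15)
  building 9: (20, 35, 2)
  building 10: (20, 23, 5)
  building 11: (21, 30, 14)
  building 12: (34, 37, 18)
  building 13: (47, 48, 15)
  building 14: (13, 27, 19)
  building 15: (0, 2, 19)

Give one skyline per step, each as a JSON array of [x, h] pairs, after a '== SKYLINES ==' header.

== SKYLINES ==
[[47,19],[49,0]]
[[16,18],[30,0],[47,19],[49,0]]
[[16,18],[30,0],[47,19],[49,0]]
[[16,18],[30,7],[45,0],[47,19],[49,0]]
[[16,18],[30,7],[45,0],[47,19],[49,16],[50,0]]
[[16,18],[30,7],[45,0],[47,19],[49,16],[50,0]]
[[16,18],[30,7],[45,0],[47,19],[49,16],[50,0]]
[[16,18],[30,7],[45,0],[47,19],[49,16],[50,0]]
[[16,18],[30,7],[45,0],[47,19],[49,16],[50,0]]
[[16,18],[30,7],[45,0],[47,19],[49,16],[50,0]]
[[16,18],[30,7],[45,0],[47,19],[49,16],[50,0]]
[[16,18],[30,7],[34,18],[37,7],[45,0],[47,19],[49,16],[50,0]]
[[16,18],[30,7],[34,18],[37,7],[45,0],[47,19],[49,16],[50,0]]
[[13,19],[27,18],[30,7],[34,18],[37,7],[45,0],[47,19],[49,16],[50,0]]
[[0,19],[2,0],[13,19],[27,18],[30,7],[34,18],[37,7],[45,0],[47,19],[49,16],[50,0]]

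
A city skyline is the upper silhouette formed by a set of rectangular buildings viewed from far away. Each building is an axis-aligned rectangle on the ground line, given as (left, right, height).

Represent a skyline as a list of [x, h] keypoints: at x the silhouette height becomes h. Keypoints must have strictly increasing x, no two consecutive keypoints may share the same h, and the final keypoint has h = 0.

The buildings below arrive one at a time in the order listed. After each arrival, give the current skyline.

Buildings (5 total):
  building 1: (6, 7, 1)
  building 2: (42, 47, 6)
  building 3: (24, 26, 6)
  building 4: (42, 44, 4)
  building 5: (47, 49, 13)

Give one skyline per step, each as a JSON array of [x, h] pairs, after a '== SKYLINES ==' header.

== SKYLINES ==
[[6,1],[7,0]]
[[6,1],[7,0],[42,6],[47,0]]
[[6,1],[7,0],[24,6],[26,0],[42,6],[47,0]]
[[6,1],[7,0],[24,6],[26,0],[42,6],[47,0]]
[[6,1],[7,0],[24,6],[26,0],[42,6],[47,13],[49,0]]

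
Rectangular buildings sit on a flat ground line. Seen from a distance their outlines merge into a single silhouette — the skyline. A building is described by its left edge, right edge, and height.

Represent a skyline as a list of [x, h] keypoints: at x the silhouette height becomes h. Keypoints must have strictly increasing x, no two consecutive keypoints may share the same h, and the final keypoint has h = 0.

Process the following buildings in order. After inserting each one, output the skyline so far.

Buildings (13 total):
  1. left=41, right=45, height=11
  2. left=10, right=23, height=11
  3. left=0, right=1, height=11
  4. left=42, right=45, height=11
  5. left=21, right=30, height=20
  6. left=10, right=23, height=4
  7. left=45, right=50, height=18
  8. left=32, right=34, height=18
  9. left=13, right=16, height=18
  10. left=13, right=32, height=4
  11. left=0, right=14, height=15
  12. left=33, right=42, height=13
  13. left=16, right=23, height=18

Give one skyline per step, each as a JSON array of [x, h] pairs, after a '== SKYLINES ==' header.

== SKYLINES ==
[[41,11],[45,0]]
[[10,11],[23,0],[41,11],[45,0]]
[[0,11],[1,0],[10,11],[23,0],[41,11],[45,0]]
[[0,11],[1,0],[10,11],[23,0],[41,11],[45,0]]
[[0,11],[1,0],[10,11],[21,20],[30,0],[41,11],[45,0]]
[[0,11],[1,0],[10,11],[21,20],[30,0],[41,11],[45,0]]
[[0,11],[1,0],[10,11],[21,20],[30,0],[41,11],[45,18],[50,0]]
[[0,11],[1,0],[10,11],[21,20],[30,0],[32,18],[34,0],[41,11],[45,18],[50,0]]
[[0,11],[1,0],[10,11],[13,18],[16,11],[21,20],[30,0],[32,18],[34,0],[41,11],[45,18],[50,0]]
[[0,11],[1,0],[10,11],[13,18],[16,11],[21,20],[30,4],[32,18],[34,0],[41,11],[45,18],[50,0]]
[[0,15],[13,18],[16,11],[21,20],[30,4],[32,18],[34,0],[41,11],[45,18],[50,0]]
[[0,15],[13,18],[16,11],[21,20],[30,4],[32,18],[34,13],[42,11],[45,18],[50,0]]
[[0,15],[13,18],[21,20],[30,4],[32,18],[34,13],[42,11],[45,18],[50,0]]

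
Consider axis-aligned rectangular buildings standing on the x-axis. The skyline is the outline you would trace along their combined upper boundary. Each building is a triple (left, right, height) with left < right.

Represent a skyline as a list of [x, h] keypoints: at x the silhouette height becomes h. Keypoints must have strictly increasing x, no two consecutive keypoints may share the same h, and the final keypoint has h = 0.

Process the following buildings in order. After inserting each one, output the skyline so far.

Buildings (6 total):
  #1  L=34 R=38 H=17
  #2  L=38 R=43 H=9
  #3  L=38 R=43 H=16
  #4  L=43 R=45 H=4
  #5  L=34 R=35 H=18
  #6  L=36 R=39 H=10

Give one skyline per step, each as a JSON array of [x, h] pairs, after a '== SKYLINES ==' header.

== SKYLINES ==
[[34,17],[38,0]]
[[34,17],[38,9],[43,0]]
[[34,17],[38,16],[43,0]]
[[34,17],[38,16],[43,4],[45,0]]
[[34,18],[35,17],[38,16],[43,4],[45,0]]
[[34,18],[35,17],[38,16],[43,4],[45,0]]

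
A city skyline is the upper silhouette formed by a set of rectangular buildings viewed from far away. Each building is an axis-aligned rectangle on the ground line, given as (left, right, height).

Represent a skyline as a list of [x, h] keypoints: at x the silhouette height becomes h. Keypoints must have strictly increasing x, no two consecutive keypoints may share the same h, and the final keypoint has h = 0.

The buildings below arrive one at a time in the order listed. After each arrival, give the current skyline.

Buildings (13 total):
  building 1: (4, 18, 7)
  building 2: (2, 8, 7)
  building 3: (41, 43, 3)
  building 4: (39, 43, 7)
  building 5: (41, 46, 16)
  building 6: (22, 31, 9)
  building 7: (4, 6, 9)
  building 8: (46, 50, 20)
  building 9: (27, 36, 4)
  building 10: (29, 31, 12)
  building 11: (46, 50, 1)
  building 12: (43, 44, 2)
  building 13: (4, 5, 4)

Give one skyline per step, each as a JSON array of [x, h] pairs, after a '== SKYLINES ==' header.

== SKYLINES ==
[[4,7],[18,0]]
[[2,7],[18,0]]
[[2,7],[18,0],[41,3],[43,0]]
[[2,7],[18,0],[39,7],[43,0]]
[[2,7],[18,0],[39,7],[41,16],[46,0]]
[[2,7],[18,0],[22,9],[31,0],[39,7],[41,16],[46,0]]
[[2,7],[4,9],[6,7],[18,0],[22,9],[31,0],[39,7],[41,16],[46,0]]
[[2,7],[4,9],[6,7],[18,0],[22,9],[31,0],[39,7],[41,16],[46,20],[50,0]]
[[2,7],[4,9],[6,7],[18,0],[22,9],[31,4],[36,0],[39,7],[41,16],[46,20],[50,0]]
[[2,7],[4,9],[6,7],[18,0],[22,9],[29,12],[31,4],[36,0],[39,7],[41,16],[46,20],[50,0]]
[[2,7],[4,9],[6,7],[18,0],[22,9],[29,12],[31,4],[36,0],[39,7],[41,16],[46,20],[50,0]]
[[2,7],[4,9],[6,7],[18,0],[22,9],[29,12],[31,4],[36,0],[39,7],[41,16],[46,20],[50,0]]
[[2,7],[4,9],[6,7],[18,0],[22,9],[29,12],[31,4],[36,0],[39,7],[41,16],[46,20],[50,0]]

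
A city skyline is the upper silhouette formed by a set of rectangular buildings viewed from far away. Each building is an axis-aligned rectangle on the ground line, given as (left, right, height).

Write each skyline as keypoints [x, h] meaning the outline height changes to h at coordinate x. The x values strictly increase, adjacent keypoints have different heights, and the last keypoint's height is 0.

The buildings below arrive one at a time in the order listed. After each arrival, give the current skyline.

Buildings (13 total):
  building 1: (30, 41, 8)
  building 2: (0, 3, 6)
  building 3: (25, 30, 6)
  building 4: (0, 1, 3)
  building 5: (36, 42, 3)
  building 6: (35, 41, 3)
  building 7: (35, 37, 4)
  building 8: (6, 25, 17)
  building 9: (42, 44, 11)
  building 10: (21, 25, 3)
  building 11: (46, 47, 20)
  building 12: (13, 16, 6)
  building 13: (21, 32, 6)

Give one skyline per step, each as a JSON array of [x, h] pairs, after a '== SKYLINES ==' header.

== SKYLINES ==
[[30,8],[41,0]]
[[0,6],[3,0],[30,8],[41,0]]
[[0,6],[3,0],[25,6],[30,8],[41,0]]
[[0,6],[3,0],[25,6],[30,8],[41,0]]
[[0,6],[3,0],[25,6],[30,8],[41,3],[42,0]]
[[0,6],[3,0],[25,6],[30,8],[41,3],[42,0]]
[[0,6],[3,0],[25,6],[30,8],[41,3],[42,0]]
[[0,6],[3,0],[6,17],[25,6],[30,8],[41,3],[42,0]]
[[0,6],[3,0],[6,17],[25,6],[30,8],[41,3],[42,11],[44,0]]
[[0,6],[3,0],[6,17],[25,6],[30,8],[41,3],[42,11],[44,0]]
[[0,6],[3,0],[6,17],[25,6],[30,8],[41,3],[42,11],[44,0],[46,20],[47,0]]
[[0,6],[3,0],[6,17],[25,6],[30,8],[41,3],[42,11],[44,0],[46,20],[47,0]]
[[0,6],[3,0],[6,17],[25,6],[30,8],[41,3],[42,11],[44,0],[46,20],[47,0]]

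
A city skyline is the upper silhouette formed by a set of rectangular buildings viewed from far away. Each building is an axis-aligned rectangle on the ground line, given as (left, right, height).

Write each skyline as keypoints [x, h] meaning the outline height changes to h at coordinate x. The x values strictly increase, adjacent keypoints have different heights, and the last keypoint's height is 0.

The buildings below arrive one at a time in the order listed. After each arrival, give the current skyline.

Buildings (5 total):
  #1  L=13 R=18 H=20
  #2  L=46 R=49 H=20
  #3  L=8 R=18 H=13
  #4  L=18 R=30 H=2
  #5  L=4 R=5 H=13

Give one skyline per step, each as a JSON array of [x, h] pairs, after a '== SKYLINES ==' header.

== SKYLINES ==
[[13,20],[18,0]]
[[13,20],[18,0],[46,20],[49,0]]
[[8,13],[13,20],[18,0],[46,20],[49,0]]
[[8,13],[13,20],[18,2],[30,0],[46,20],[49,0]]
[[4,13],[5,0],[8,13],[13,20],[18,2],[30,0],[46,20],[49,0]]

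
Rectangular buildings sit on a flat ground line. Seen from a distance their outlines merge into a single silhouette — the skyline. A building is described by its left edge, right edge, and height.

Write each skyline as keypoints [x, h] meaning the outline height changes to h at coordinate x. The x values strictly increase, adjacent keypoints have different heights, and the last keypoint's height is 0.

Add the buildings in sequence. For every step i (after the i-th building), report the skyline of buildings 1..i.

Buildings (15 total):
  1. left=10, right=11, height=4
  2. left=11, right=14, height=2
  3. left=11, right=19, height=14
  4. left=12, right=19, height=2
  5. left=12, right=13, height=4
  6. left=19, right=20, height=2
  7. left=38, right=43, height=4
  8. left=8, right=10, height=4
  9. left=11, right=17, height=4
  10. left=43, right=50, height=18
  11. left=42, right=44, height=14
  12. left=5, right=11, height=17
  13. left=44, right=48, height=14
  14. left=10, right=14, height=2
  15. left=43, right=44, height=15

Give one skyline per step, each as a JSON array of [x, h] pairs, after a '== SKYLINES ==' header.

== SKYLINES ==
[[10,4],[11,0]]
[[10,4],[11,2],[14,0]]
[[10,4],[11,14],[19,0]]
[[10,4],[11,14],[19,0]]
[[10,4],[11,14],[19,0]]
[[10,4],[11,14],[19,2],[20,0]]
[[10,4],[11,14],[19,2],[20,0],[38,4],[43,0]]
[[8,4],[11,14],[19,2],[20,0],[38,4],[43,0]]
[[8,4],[11,14],[19,2],[20,0],[38,4],[43,0]]
[[8,4],[11,14],[19,2],[20,0],[38,4],[43,18],[50,0]]
[[8,4],[11,14],[19,2],[20,0],[38,4],[42,14],[43,18],[50,0]]
[[5,17],[11,14],[19,2],[20,0],[38,4],[42,14],[43,18],[50,0]]
[[5,17],[11,14],[19,2],[20,0],[38,4],[42,14],[43,18],[50,0]]
[[5,17],[11,14],[19,2],[20,0],[38,4],[42,14],[43,18],[50,0]]
[[5,17],[11,14],[19,2],[20,0],[38,4],[42,14],[43,18],[50,0]]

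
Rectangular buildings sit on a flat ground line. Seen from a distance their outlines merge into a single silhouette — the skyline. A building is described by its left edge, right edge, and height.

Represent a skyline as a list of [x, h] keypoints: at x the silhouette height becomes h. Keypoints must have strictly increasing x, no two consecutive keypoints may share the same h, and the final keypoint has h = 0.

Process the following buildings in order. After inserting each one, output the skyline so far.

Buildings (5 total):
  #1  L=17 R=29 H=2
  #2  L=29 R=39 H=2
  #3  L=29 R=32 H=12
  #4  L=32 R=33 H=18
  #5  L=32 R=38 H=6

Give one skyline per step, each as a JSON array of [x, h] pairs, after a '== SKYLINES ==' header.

== SKYLINES ==
[[17,2],[29,0]]
[[17,2],[39,0]]
[[17,2],[29,12],[32,2],[39,0]]
[[17,2],[29,12],[32,18],[33,2],[39,0]]
[[17,2],[29,12],[32,18],[33,6],[38,2],[39,0]]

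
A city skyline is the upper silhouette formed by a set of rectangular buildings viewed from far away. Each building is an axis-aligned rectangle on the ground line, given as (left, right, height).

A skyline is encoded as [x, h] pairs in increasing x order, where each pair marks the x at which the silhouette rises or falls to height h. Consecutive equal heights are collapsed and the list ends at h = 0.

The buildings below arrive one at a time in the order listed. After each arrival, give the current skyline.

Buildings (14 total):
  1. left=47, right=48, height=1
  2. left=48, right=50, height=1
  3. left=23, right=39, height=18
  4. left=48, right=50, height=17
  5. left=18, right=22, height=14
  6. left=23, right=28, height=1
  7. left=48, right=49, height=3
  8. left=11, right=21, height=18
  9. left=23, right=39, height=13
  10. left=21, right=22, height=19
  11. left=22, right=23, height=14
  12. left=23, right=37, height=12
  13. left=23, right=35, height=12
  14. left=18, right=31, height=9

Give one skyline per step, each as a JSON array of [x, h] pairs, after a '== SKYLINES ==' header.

== SKYLINES ==
[[47,1],[48,0]]
[[47,1],[50,0]]
[[23,18],[39,0],[47,1],[50,0]]
[[23,18],[39,0],[47,1],[48,17],[50,0]]
[[18,14],[22,0],[23,18],[39,0],[47,1],[48,17],[50,0]]
[[18,14],[22,0],[23,18],[39,0],[47,1],[48,17],[50,0]]
[[18,14],[22,0],[23,18],[39,0],[47,1],[48,17],[50,0]]
[[11,18],[21,14],[22,0],[23,18],[39,0],[47,1],[48,17],[50,0]]
[[11,18],[21,14],[22,0],[23,18],[39,0],[47,1],[48,17],[50,0]]
[[11,18],[21,19],[22,0],[23,18],[39,0],[47,1],[48,17],[50,0]]
[[11,18],[21,19],[22,14],[23,18],[39,0],[47,1],[48,17],[50,0]]
[[11,18],[21,19],[22,14],[23,18],[39,0],[47,1],[48,17],[50,0]]
[[11,18],[21,19],[22,14],[23,18],[39,0],[47,1],[48,17],[50,0]]
[[11,18],[21,19],[22,14],[23,18],[39,0],[47,1],[48,17],[50,0]]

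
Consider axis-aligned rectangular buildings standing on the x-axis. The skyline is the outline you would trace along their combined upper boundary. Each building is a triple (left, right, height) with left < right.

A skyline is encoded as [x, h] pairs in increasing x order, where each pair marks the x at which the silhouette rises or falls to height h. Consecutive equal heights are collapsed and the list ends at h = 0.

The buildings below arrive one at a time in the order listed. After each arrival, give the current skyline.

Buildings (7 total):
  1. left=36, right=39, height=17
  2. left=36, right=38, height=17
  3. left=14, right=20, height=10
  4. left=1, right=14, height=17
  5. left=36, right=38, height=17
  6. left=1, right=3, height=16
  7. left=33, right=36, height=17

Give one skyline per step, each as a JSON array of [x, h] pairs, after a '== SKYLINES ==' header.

== SKYLINES ==
[[36,17],[39,0]]
[[36,17],[39,0]]
[[14,10],[20,0],[36,17],[39,0]]
[[1,17],[14,10],[20,0],[36,17],[39,0]]
[[1,17],[14,10],[20,0],[36,17],[39,0]]
[[1,17],[14,10],[20,0],[36,17],[39,0]]
[[1,17],[14,10],[20,0],[33,17],[39,0]]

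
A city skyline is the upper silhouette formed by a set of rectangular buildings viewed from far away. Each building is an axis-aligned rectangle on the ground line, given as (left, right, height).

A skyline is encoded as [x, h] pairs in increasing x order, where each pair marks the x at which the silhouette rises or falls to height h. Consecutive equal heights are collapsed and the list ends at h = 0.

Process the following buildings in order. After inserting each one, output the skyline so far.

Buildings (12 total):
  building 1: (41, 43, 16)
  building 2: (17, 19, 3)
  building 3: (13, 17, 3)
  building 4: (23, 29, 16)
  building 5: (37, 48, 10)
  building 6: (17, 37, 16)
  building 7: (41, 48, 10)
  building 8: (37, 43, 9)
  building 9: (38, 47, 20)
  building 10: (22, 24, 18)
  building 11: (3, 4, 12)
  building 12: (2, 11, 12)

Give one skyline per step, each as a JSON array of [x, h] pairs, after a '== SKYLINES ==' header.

== SKYLINES ==
[[41,16],[43,0]]
[[17,3],[19,0],[41,16],[43,0]]
[[13,3],[19,0],[41,16],[43,0]]
[[13,3],[19,0],[23,16],[29,0],[41,16],[43,0]]
[[13,3],[19,0],[23,16],[29,0],[37,10],[41,16],[43,10],[48,0]]
[[13,3],[17,16],[37,10],[41,16],[43,10],[48,0]]
[[13,3],[17,16],[37,10],[41,16],[43,10],[48,0]]
[[13,3],[17,16],[37,10],[41,16],[43,10],[48,0]]
[[13,3],[17,16],[37,10],[38,20],[47,10],[48,0]]
[[13,3],[17,16],[22,18],[24,16],[37,10],[38,20],[47,10],[48,0]]
[[3,12],[4,0],[13,3],[17,16],[22,18],[24,16],[37,10],[38,20],[47,10],[48,0]]
[[2,12],[11,0],[13,3],[17,16],[22,18],[24,16],[37,10],[38,20],[47,10],[48,0]]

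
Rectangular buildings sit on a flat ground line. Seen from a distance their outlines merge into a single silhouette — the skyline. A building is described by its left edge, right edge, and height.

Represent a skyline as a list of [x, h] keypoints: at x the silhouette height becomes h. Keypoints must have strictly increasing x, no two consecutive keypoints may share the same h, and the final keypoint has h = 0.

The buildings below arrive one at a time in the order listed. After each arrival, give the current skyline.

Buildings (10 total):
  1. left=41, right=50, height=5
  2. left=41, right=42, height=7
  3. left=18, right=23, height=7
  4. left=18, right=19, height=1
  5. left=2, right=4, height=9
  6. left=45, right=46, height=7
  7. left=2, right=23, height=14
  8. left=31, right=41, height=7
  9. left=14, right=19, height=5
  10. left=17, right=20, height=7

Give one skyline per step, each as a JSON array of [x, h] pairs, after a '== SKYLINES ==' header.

== SKYLINES ==
[[41,5],[50,0]]
[[41,7],[42,5],[50,0]]
[[18,7],[23,0],[41,7],[42,5],[50,0]]
[[18,7],[23,0],[41,7],[42,5],[50,0]]
[[2,9],[4,0],[18,7],[23,0],[41,7],[42,5],[50,0]]
[[2,9],[4,0],[18,7],[23,0],[41,7],[42,5],[45,7],[46,5],[50,0]]
[[2,14],[23,0],[41,7],[42,5],[45,7],[46,5],[50,0]]
[[2,14],[23,0],[31,7],[42,5],[45,7],[46,5],[50,0]]
[[2,14],[23,0],[31,7],[42,5],[45,7],[46,5],[50,0]]
[[2,14],[23,0],[31,7],[42,5],[45,7],[46,5],[50,0]]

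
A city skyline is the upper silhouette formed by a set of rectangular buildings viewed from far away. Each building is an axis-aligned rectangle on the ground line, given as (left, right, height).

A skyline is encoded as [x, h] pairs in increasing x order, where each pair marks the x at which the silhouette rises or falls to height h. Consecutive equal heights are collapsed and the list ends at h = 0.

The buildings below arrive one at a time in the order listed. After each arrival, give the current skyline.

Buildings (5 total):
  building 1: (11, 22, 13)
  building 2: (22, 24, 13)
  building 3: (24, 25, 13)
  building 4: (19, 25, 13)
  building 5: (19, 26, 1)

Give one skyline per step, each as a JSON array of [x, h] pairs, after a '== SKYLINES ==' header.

== SKYLINES ==
[[11,13],[22,0]]
[[11,13],[24,0]]
[[11,13],[25,0]]
[[11,13],[25,0]]
[[11,13],[25,1],[26,0]]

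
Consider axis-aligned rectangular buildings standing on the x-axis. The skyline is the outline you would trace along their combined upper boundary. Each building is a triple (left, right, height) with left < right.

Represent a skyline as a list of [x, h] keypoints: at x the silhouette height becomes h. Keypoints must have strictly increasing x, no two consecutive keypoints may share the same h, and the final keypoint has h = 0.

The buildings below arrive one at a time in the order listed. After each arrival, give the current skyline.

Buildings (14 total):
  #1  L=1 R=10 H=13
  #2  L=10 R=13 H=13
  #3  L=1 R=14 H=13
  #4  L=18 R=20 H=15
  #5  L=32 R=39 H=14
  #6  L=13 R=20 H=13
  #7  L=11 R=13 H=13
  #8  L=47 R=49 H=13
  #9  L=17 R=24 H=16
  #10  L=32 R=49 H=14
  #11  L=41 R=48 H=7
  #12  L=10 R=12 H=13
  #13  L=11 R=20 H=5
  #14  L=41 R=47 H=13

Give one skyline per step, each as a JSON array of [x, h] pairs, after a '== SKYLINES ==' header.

== SKYLINES ==
[[1,13],[10,0]]
[[1,13],[13,0]]
[[1,13],[14,0]]
[[1,13],[14,0],[18,15],[20,0]]
[[1,13],[14,0],[18,15],[20,0],[32,14],[39,0]]
[[1,13],[18,15],[20,0],[32,14],[39,0]]
[[1,13],[18,15],[20,0],[32,14],[39,0]]
[[1,13],[18,15],[20,0],[32,14],[39,0],[47,13],[49,0]]
[[1,13],[17,16],[24,0],[32,14],[39,0],[47,13],[49,0]]
[[1,13],[17,16],[24,0],[32,14],[49,0]]
[[1,13],[17,16],[24,0],[32,14],[49,0]]
[[1,13],[17,16],[24,0],[32,14],[49,0]]
[[1,13],[17,16],[24,0],[32,14],[49,0]]
[[1,13],[17,16],[24,0],[32,14],[49,0]]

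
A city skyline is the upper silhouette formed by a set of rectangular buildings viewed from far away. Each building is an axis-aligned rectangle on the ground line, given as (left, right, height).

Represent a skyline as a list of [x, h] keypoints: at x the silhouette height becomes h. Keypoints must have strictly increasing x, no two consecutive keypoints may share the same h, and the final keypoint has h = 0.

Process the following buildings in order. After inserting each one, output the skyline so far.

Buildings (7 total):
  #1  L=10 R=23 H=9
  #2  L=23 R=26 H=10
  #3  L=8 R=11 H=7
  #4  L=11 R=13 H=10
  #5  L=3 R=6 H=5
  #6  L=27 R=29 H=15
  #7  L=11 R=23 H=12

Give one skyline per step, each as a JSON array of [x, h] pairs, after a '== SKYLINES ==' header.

== SKYLINES ==
[[10,9],[23,0]]
[[10,9],[23,10],[26,0]]
[[8,7],[10,9],[23,10],[26,0]]
[[8,7],[10,9],[11,10],[13,9],[23,10],[26,0]]
[[3,5],[6,0],[8,7],[10,9],[11,10],[13,9],[23,10],[26,0]]
[[3,5],[6,0],[8,7],[10,9],[11,10],[13,9],[23,10],[26,0],[27,15],[29,0]]
[[3,5],[6,0],[8,7],[10,9],[11,12],[23,10],[26,0],[27,15],[29,0]]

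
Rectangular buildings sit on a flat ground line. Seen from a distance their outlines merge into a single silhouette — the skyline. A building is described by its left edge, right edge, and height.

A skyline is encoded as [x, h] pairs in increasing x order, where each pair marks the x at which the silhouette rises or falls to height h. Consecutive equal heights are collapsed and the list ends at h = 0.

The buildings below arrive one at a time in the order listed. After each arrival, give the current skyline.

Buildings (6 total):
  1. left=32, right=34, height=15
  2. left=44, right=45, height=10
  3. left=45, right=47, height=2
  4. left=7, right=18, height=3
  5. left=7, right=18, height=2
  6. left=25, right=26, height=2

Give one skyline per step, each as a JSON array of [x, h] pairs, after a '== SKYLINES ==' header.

== SKYLINES ==
[[32,15],[34,0]]
[[32,15],[34,0],[44,10],[45,0]]
[[32,15],[34,0],[44,10],[45,2],[47,0]]
[[7,3],[18,0],[32,15],[34,0],[44,10],[45,2],[47,0]]
[[7,3],[18,0],[32,15],[34,0],[44,10],[45,2],[47,0]]
[[7,3],[18,0],[25,2],[26,0],[32,15],[34,0],[44,10],[45,2],[47,0]]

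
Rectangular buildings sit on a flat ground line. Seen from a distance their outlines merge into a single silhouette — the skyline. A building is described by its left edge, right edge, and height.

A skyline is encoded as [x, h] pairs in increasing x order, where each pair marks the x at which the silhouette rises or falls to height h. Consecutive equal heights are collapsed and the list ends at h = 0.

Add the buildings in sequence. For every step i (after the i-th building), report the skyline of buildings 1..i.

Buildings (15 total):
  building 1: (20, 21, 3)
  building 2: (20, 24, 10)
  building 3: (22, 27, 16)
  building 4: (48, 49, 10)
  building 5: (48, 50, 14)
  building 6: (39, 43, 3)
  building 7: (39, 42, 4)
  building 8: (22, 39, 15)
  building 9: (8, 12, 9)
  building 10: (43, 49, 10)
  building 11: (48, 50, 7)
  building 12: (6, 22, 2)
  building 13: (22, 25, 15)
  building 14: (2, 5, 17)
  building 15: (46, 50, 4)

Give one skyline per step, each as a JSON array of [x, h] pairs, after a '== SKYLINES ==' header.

== SKYLINES ==
[[20,3],[21,0]]
[[20,10],[24,0]]
[[20,10],[22,16],[27,0]]
[[20,10],[22,16],[27,0],[48,10],[49,0]]
[[20,10],[22,16],[27,0],[48,14],[50,0]]
[[20,10],[22,16],[27,0],[39,3],[43,0],[48,14],[50,0]]
[[20,10],[22,16],[27,0],[39,4],[42,3],[43,0],[48,14],[50,0]]
[[20,10],[22,16],[27,15],[39,4],[42,3],[43,0],[48,14],[50,0]]
[[8,9],[12,0],[20,10],[22,16],[27,15],[39,4],[42,3],[43,0],[48,14],[50,0]]
[[8,9],[12,0],[20,10],[22,16],[27,15],[39,4],[42,3],[43,10],[48,14],[50,0]]
[[8,9],[12,0],[20,10],[22,16],[27,15],[39,4],[42,3],[43,10],[48,14],[50,0]]
[[6,2],[8,9],[12,2],[20,10],[22,16],[27,15],[39,4],[42,3],[43,10],[48,14],[50,0]]
[[6,2],[8,9],[12,2],[20,10],[22,16],[27,15],[39,4],[42,3],[43,10],[48,14],[50,0]]
[[2,17],[5,0],[6,2],[8,9],[12,2],[20,10],[22,16],[27,15],[39,4],[42,3],[43,10],[48,14],[50,0]]
[[2,17],[5,0],[6,2],[8,9],[12,2],[20,10],[22,16],[27,15],[39,4],[42,3],[43,10],[48,14],[50,0]]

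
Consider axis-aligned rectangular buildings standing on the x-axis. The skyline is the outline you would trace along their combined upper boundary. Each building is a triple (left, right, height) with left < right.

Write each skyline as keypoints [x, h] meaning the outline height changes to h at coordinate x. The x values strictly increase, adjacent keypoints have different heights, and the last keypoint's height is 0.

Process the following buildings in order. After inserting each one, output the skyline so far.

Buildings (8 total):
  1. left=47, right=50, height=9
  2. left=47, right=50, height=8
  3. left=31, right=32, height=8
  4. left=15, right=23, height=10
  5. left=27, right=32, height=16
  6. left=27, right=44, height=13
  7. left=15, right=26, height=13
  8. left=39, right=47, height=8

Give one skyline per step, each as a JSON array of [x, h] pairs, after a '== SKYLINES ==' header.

== SKYLINES ==
[[47,9],[50,0]]
[[47,9],[50,0]]
[[31,8],[32,0],[47,9],[50,0]]
[[15,10],[23,0],[31,8],[32,0],[47,9],[50,0]]
[[15,10],[23,0],[27,16],[32,0],[47,9],[50,0]]
[[15,10],[23,0],[27,16],[32,13],[44,0],[47,9],[50,0]]
[[15,13],[26,0],[27,16],[32,13],[44,0],[47,9],[50,0]]
[[15,13],[26,0],[27,16],[32,13],[44,8],[47,9],[50,0]]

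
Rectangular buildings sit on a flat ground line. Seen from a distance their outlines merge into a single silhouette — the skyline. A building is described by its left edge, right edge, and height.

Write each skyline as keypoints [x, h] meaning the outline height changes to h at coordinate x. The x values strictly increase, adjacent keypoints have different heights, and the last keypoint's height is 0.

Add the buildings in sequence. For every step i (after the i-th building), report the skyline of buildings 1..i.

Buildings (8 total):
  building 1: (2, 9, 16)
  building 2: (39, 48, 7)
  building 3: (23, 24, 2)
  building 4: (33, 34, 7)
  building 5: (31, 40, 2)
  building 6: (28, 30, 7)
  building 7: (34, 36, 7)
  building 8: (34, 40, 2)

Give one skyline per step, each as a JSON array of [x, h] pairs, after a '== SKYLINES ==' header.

== SKYLINES ==
[[2,16],[9,0]]
[[2,16],[9,0],[39,7],[48,0]]
[[2,16],[9,0],[23,2],[24,0],[39,7],[48,0]]
[[2,16],[9,0],[23,2],[24,0],[33,7],[34,0],[39,7],[48,0]]
[[2,16],[9,0],[23,2],[24,0],[31,2],[33,7],[34,2],[39,7],[48,0]]
[[2,16],[9,0],[23,2],[24,0],[28,7],[30,0],[31,2],[33,7],[34,2],[39,7],[48,0]]
[[2,16],[9,0],[23,2],[24,0],[28,7],[30,0],[31,2],[33,7],[36,2],[39,7],[48,0]]
[[2,16],[9,0],[23,2],[24,0],[28,7],[30,0],[31,2],[33,7],[36,2],[39,7],[48,0]]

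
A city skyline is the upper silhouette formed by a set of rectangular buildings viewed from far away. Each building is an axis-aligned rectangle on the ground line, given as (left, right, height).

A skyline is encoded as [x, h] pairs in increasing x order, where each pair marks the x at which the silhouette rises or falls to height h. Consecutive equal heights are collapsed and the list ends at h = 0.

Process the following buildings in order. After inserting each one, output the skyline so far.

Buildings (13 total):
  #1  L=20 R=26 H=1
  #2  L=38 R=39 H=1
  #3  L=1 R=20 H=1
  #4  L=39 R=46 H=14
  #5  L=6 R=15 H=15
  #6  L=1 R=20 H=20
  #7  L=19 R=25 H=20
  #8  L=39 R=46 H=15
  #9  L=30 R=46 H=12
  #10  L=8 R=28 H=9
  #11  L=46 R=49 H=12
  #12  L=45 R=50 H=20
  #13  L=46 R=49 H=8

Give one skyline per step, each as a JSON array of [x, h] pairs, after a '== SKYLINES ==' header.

== SKYLINES ==
[[20,1],[26,0]]
[[20,1],[26,0],[38,1],[39,0]]
[[1,1],[26,0],[38,1],[39,0]]
[[1,1],[26,0],[38,1],[39,14],[46,0]]
[[1,1],[6,15],[15,1],[26,0],[38,1],[39,14],[46,0]]
[[1,20],[20,1],[26,0],[38,1],[39,14],[46,0]]
[[1,20],[25,1],[26,0],[38,1],[39,14],[46,0]]
[[1,20],[25,1],[26,0],[38,1],[39,15],[46,0]]
[[1,20],[25,1],[26,0],[30,12],[39,15],[46,0]]
[[1,20],[25,9],[28,0],[30,12],[39,15],[46,0]]
[[1,20],[25,9],[28,0],[30,12],[39,15],[46,12],[49,0]]
[[1,20],[25,9],[28,0],[30,12],[39,15],[45,20],[50,0]]
[[1,20],[25,9],[28,0],[30,12],[39,15],[45,20],[50,0]]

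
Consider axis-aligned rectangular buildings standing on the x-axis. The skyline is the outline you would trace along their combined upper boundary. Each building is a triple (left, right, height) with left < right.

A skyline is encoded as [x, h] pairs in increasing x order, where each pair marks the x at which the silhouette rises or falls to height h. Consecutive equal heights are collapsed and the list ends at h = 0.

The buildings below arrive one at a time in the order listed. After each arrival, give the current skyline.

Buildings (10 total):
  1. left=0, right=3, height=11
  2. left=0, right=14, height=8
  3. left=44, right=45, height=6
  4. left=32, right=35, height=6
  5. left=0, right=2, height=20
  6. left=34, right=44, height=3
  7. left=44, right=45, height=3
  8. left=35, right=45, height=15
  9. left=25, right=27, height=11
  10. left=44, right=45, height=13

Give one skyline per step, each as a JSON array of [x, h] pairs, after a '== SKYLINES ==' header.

== SKYLINES ==
[[0,11],[3,0]]
[[0,11],[3,8],[14,0]]
[[0,11],[3,8],[14,0],[44,6],[45,0]]
[[0,11],[3,8],[14,0],[32,6],[35,0],[44,6],[45,0]]
[[0,20],[2,11],[3,8],[14,0],[32,6],[35,0],[44,6],[45,0]]
[[0,20],[2,11],[3,8],[14,0],[32,6],[35,3],[44,6],[45,0]]
[[0,20],[2,11],[3,8],[14,0],[32,6],[35,3],[44,6],[45,0]]
[[0,20],[2,11],[3,8],[14,0],[32,6],[35,15],[45,0]]
[[0,20],[2,11],[3,8],[14,0],[25,11],[27,0],[32,6],[35,15],[45,0]]
[[0,20],[2,11],[3,8],[14,0],[25,11],[27,0],[32,6],[35,15],[45,0]]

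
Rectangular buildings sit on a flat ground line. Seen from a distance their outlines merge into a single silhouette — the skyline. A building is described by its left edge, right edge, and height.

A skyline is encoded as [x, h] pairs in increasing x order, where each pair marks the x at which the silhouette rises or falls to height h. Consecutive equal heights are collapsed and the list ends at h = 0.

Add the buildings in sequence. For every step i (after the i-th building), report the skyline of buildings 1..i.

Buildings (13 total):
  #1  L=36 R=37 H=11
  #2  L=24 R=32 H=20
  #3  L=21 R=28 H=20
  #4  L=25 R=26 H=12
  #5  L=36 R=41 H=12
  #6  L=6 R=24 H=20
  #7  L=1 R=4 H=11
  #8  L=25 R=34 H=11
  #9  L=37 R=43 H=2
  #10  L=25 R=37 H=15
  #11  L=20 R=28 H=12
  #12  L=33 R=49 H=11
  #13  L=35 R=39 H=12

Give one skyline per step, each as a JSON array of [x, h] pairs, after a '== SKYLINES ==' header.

== SKYLINES ==
[[36,11],[37,0]]
[[24,20],[32,0],[36,11],[37,0]]
[[21,20],[32,0],[36,11],[37,0]]
[[21,20],[32,0],[36,11],[37,0]]
[[21,20],[32,0],[36,12],[41,0]]
[[6,20],[32,0],[36,12],[41,0]]
[[1,11],[4,0],[6,20],[32,0],[36,12],[41,0]]
[[1,11],[4,0],[6,20],[32,11],[34,0],[36,12],[41,0]]
[[1,11],[4,0],[6,20],[32,11],[34,0],[36,12],[41,2],[43,0]]
[[1,11],[4,0],[6,20],[32,15],[37,12],[41,2],[43,0]]
[[1,11],[4,0],[6,20],[32,15],[37,12],[41,2],[43,0]]
[[1,11],[4,0],[6,20],[32,15],[37,12],[41,11],[49,0]]
[[1,11],[4,0],[6,20],[32,15],[37,12],[41,11],[49,0]]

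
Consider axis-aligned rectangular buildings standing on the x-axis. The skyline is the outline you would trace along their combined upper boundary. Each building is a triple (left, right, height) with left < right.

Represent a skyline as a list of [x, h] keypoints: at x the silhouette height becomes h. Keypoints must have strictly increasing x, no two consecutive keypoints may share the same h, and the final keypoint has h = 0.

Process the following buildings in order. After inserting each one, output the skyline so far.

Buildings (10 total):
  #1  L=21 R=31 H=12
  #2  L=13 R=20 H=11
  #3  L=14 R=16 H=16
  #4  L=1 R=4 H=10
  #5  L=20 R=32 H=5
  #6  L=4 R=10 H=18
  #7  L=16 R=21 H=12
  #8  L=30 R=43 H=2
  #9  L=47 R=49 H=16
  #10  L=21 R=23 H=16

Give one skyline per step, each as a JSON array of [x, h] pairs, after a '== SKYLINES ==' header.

== SKYLINES ==
[[21,12],[31,0]]
[[13,11],[20,0],[21,12],[31,0]]
[[13,11],[14,16],[16,11],[20,0],[21,12],[31,0]]
[[1,10],[4,0],[13,11],[14,16],[16,11],[20,0],[21,12],[31,0]]
[[1,10],[4,0],[13,11],[14,16],[16,11],[20,5],[21,12],[31,5],[32,0]]
[[1,10],[4,18],[10,0],[13,11],[14,16],[16,11],[20,5],[21,12],[31,5],[32,0]]
[[1,10],[4,18],[10,0],[13,11],[14,16],[16,12],[31,5],[32,0]]
[[1,10],[4,18],[10,0],[13,11],[14,16],[16,12],[31,5],[32,2],[43,0]]
[[1,10],[4,18],[10,0],[13,11],[14,16],[16,12],[31,5],[32,2],[43,0],[47,16],[49,0]]
[[1,10],[4,18],[10,0],[13,11],[14,16],[16,12],[21,16],[23,12],[31,5],[32,2],[43,0],[47,16],[49,0]]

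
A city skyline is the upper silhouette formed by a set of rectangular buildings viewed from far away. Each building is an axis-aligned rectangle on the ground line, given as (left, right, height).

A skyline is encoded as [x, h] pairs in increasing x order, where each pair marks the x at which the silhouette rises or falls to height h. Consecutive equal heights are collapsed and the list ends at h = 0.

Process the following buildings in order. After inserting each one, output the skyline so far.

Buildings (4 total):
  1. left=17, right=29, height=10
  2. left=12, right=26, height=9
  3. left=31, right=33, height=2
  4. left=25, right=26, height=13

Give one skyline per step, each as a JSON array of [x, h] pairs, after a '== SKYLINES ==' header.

== SKYLINES ==
[[17,10],[29,0]]
[[12,9],[17,10],[29,0]]
[[12,9],[17,10],[29,0],[31,2],[33,0]]
[[12,9],[17,10],[25,13],[26,10],[29,0],[31,2],[33,0]]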